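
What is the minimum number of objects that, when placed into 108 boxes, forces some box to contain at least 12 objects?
n = (12 − 1)·108 + 1 = 1189

By the generalised pigeonhole principle, to guarantee some box contains ≥ r objects we need more than (r − 1) · k objects total. Threshold: n = (r − 1) · k + 1. With r = 12 and k = 108: n = 11 · 108 + 1 = 1188 + 1 = 1189. For n = 1188 = 11 · 108, we can put exactly 11 objects in every box, avoiding 12 in any single one — so 1189 is tight.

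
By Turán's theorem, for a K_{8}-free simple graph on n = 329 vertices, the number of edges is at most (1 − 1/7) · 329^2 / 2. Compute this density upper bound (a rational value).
Turán density bound = (6/7) · 329^2/2 = 46389

Turán's theorem: ex(n, K_{r+1}) is achieved by the complete r-partite Turán graph T(n, r) with parts as balanced as possible, and is at most (1 − 1/r) · n^2/2. For r = 7, n = 329: the density bound is (6/7) · 108241/2 = 46389. Since 7 ∣ 329, the Turán graph T(329, 7) has parts of equal size 47, and its edge count e(T(329, 7)) = 46389 attains the density bound exactly.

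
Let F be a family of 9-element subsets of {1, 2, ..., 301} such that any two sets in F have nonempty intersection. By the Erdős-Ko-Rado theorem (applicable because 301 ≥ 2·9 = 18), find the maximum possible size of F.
max |F| = C(300, 8) = 1481062243936275

Erdős-Ko-Rado (1961): when n ≥ 2k, max |F| = C(n−1, k−1). The bound is attained by the star {A : i ∈ A} for any fixed i ∈ [n]. Here C(301−1, 9−1) = C(300, 8) = 1481062243936275.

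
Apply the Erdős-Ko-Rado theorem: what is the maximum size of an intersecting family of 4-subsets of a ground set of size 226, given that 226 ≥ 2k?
max |F| = C(225, 3) = 1873200

The Erdős-Ko-Rado theorem states: for n ≥ 2k, an intersecting family of k-subsets of an n-element set has size at most C(n − 1, k − 1), with equality for 'star' families {A ⊆ [n] : |A| = k, i ∈ A} (fix an element i). For n = 226, k = 4: C(225, 3) = 1873200.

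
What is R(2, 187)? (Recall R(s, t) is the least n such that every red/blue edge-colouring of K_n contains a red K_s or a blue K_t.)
R(2, 187) = 187

R(2, k) = k for all k ≥ 2: in a 2-colouring of K_k, either some edge is red (a red K_2) or all edges are blue (a blue K_k). And K_{186} coloured all-blue has no blue K_187, so R(2, 187) > 186. Hence R(2, 187) = 187.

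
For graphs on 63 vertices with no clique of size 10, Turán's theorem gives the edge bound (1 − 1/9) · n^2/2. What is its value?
Turán density bound = (8/9) · 63^2/2 = 1764

Turán's theorem: ex(n, K_{r+1}) is achieved by the complete r-partite Turán graph T(n, r) with parts as balanced as possible, and is at most (1 − 1/r) · n^2/2. For r = 9, n = 63: the density bound is (8/9) · 3969/2 = 1764. Since 9 ∣ 63, the Turán graph T(63, 9) has parts of equal size 7, and its edge count e(T(63, 9)) = 1764 attains the density bound exactly.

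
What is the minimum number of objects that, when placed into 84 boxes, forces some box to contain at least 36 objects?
n = (36 − 1)·84 + 1 = 2941

By the generalised pigeonhole principle, to guarantee some box contains ≥ r objects we need more than (r − 1) · k objects total. Threshold: n = (r − 1) · k + 1. With r = 36 and k = 84: n = 35 · 84 + 1 = 2940 + 1 = 2941. For n = 2940 = 35 · 84, we can put exactly 35 objects in every box, avoiding 36 in any single one — so 2941 is tight.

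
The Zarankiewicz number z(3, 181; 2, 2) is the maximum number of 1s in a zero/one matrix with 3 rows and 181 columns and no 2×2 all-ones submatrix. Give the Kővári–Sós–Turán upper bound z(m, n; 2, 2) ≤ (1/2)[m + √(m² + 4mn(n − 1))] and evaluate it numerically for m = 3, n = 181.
z(3, 181; 2, 2) ≤ (1/2)[3 + √(3² + 4·3·181·180)] = (1/2)[3 + √390969] = 314.1376

Kővári–Sós–Turán: let r_1, ..., r_3 be the row sums and z = Σ r_i the total number of 1s. Each pair of columns can share at most one row with both entries 1 (else a 2×2 all-ones block appears), so Σ_i C(r_i, 2) ≤ C(181, 2) = 16290. By convexity Σ_i C(r_i, 2) ≥ 3·C(z/3, 2) = z(z − 3)/(2·3), giving z² − 3z − 3·181·180 ≤ 0 and hence z ≤ (1/2)[3 + √(9 + 4·97740)] = (1/2)[3 + √390969] ≈ (1/2)(3 + 625.2751) = 314.1376.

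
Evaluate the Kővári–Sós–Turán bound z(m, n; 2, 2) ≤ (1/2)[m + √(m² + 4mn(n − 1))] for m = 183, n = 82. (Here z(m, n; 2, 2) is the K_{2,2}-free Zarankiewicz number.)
z(183, 82; 2, 2) ≤ (1/2)[183 + √(183² + 4·183·82·81)] = (1/2)[183 + √4895433] = 1197.7813

Kővári–Sós–Turán: let r_1, ..., r_183 be the row sums and z = Σ r_i the total number of 1s. Each pair of columns can share at most one row with both entries 1 (else a 2×2 all-ones block appears), so Σ_i C(r_i, 2) ≤ C(82, 2) = 3321. By convexity Σ_i C(r_i, 2) ≥ 183·C(z/183, 2) = z(z − 183)/(2·183), giving z² − 183z − 183·82·81 ≤ 0 and hence z ≤ (1/2)[183 + √(33489 + 4·1215486)] = (1/2)[183 + √4895433] ≈ (1/2)(183 + 2212.5625) = 1197.7813.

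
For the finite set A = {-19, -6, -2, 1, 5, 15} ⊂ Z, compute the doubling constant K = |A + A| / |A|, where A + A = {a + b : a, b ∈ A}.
K = |A + A| / |A| = 19/6

Enumerate A + A = {a + b : a, b ∈ A}. With |A| = 6, there are |A|^2 = 36 ordered sum pairs; collecting distinct values, A + A = {-38, -25, -21, -18, -14, -12, -8, -5, -4, -1, 2, 3, 6, 9, 10, 13, 16, 20, 30}, so |A + A| = 19. Thus K = 19/6. For comparison, the minimum possible |A + A| over all 6-element sets is 2·6 − 1 = 11 (so min K = 11/6), attained only by arithmetic progressions.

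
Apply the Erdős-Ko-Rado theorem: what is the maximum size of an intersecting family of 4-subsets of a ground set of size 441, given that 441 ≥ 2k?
max |F| = C(440, 3) = 14100680

Erdős-Ko-Rado (1961): when n ≥ 2k, max |F| = C(n−1, k−1). The bound is attained by the star {A : i ∈ A} for any fixed i ∈ [n]. Here C(441−1, 4−1) = C(440, 3) = 14100680.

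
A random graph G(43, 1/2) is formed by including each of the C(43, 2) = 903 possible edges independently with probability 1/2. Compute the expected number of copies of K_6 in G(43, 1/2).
E[# K_6] = C(43, 6) · (1/2)^C(6, 2) = 6096454 / 2^15 = 3048227/16384 ≈ 186.049011

For each 6-subset S of vertices (there are C(43, 6) = 6096454 such S), let X_S = 1 if S induces a K_6 (all C(6, 2) = 15 edges present). Then P(X_S = 1) = (1/2)^15 = 1/32768. By linearity of expectation, E[# K_6] = C(43, 6) · (1/2)^15 = 6096454 / 32768 = 3048227/16384 ≈ 186.049011.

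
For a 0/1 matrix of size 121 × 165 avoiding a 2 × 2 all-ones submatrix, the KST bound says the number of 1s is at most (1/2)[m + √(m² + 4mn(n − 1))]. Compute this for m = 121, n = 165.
z(121, 165; 2, 2) ≤ (1/2)[121 + √(121² + 4·121·165·164)] = (1/2)[121 + √13111681] = 1871.0028

Kővári–Sós–Turán: let r_1, ..., r_121 be the row sums and z = Σ r_i the total number of 1s. Each pair of columns can share at most one row with both entries 1 (else a 2×2 all-ones block appears), so Σ_i C(r_i, 2) ≤ C(165, 2) = 13530. By convexity Σ_i C(r_i, 2) ≥ 121·C(z/121, 2) = z(z − 121)/(2·121), giving z² − 121z − 121·165·164 ≤ 0 and hence z ≤ (1/2)[121 + √(14641 + 4·3274260)] = (1/2)[121 + √13111681] ≈ (1/2)(121 + 3621.0055) = 1871.0028.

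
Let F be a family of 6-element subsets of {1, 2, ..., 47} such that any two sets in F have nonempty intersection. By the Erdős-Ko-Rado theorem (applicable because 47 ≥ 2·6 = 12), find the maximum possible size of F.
max |F| = C(46, 5) = 1370754

Erdős-Ko-Rado (1961): when n ≥ 2k, max |F| = C(n−1, k−1). The bound is attained by the star {A : i ∈ A} for any fixed i ∈ [n]. Here C(47−1, 6−1) = C(46, 5) = 1370754.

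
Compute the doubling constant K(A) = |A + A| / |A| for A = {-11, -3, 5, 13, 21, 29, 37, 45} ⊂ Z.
K = |A + A| / |A| = 15/8

Enumerate A + A = {a + b : a, b ∈ A}. With |A| = 8, there are |A|^2 = 64 ordered sum pairs; collecting distinct values, A + A = {-22, -14, -6, 2, 10, 18, 26, 34, 42, 50, 58, 66, 74, 82, 90}, so |A + A| = 15. Thus K = 15/8. Here |A + A| = 2|A| − 1 = 15, the minimum possible — so K = 15/8 is minimal, which holds iff A is an arithmetic progression.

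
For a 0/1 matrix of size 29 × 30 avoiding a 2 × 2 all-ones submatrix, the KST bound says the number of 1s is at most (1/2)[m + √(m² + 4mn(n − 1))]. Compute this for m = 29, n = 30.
z(29, 30; 2, 2) ≤ (1/2)[29 + √(29² + 4·29·30·29)] = (1/2)[29 + √101761] = 174

Kővári–Sós–Turán: let r_1, ..., r_29 be the row sums and z = Σ r_i the total number of 1s. Each pair of columns can share at most one row with both entries 1 (else a 2×2 all-ones block appears), so Σ_i C(r_i, 2) ≤ C(30, 2) = 435. By convexity Σ_i C(r_i, 2) ≥ 29·C(z/29, 2) = z(z − 29)/(2·29), giving z² − 29z − 29·30·29 ≤ 0 and hence z ≤ (1/2)[29 + √(841 + 4·25230)] = (1/2)[29 + √101761] ≈ (1/2)(29 + 319) = 174.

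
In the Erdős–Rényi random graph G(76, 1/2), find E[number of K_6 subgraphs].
E[# K_6] = C(76, 6) · (1/2)^C(6, 2) = 218618940 / 2^15 = 54654735/8192 ≈ 6671.720581

For each 6-subset S of vertices (there are C(76, 6) = 218618940 such S), let X_S = 1 if S induces a K_6 (all C(6, 2) = 15 edges present). Then P(X_S = 1) = (1/2)^15 = 1/32768. By linearity of expectation, E[# K_6] = C(76, 6) · (1/2)^15 = 218618940 / 32768 = 54654735/8192 ≈ 6671.720581.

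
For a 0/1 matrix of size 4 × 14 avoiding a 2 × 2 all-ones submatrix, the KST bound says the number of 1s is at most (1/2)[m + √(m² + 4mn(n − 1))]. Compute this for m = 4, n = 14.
z(4, 14; 2, 2) ≤ (1/2)[4 + √(4² + 4·4·14·13)] = (1/2)[4 + √2928] = 29.0555

Kővári–Sós–Turán: let r_1, ..., r_4 be the row sums and z = Σ r_i the total number of 1s. Each pair of columns can share at most one row with both entries 1 (else a 2×2 all-ones block appears), so Σ_i C(r_i, 2) ≤ C(14, 2) = 91. By convexity Σ_i C(r_i, 2) ≥ 4·C(z/4, 2) = z(z − 4)/(2·4), giving z² − 4z − 4·14·13 ≤ 0 and hence z ≤ (1/2)[4 + √(16 + 4·728)] = (1/2)[4 + √2928] ≈ (1/2)(4 + 54.111) = 29.0555.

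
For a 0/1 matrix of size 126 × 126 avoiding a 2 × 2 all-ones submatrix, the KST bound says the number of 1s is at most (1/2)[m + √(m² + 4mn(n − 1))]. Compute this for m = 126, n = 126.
z(126, 126; 2, 2) ≤ (1/2)[126 + √(126² + 4·126·126·125)] = (1/2)[126 + √7953876] = 1473.1308

Kővári–Sós–Turán: let r_1, ..., r_126 be the row sums and z = Σ r_i the total number of 1s. Each pair of columns can share at most one row with both entries 1 (else a 2×2 all-ones block appears), so Σ_i C(r_i, 2) ≤ C(126, 2) = 7875. By convexity Σ_i C(r_i, 2) ≥ 126·C(z/126, 2) = z(z − 126)/(2·126), giving z² − 126z − 126·126·125 ≤ 0 and hence z ≤ (1/2)[126 + √(15876 + 4·1984500)] = (1/2)[126 + √7953876] ≈ (1/2)(126 + 2820.2617) = 1473.1308.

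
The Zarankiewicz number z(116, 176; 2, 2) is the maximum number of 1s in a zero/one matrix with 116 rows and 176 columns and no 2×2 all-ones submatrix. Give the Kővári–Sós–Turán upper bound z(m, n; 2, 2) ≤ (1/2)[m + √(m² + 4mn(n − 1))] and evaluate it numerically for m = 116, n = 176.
z(116, 176; 2, 2) ≤ (1/2)[116 + √(116² + 4·116·176·175)] = (1/2)[116 + √14304656] = 1949.0748

Kővári–Sós–Turán: let r_1, ..., r_116 be the row sums and z = Σ r_i the total number of 1s. Each pair of columns can share at most one row with both entries 1 (else a 2×2 all-ones block appears), so Σ_i C(r_i, 2) ≤ C(176, 2) = 15400. By convexity Σ_i C(r_i, 2) ≥ 116·C(z/116, 2) = z(z − 116)/(2·116), giving z² − 116z − 116·176·175 ≤ 0 and hence z ≤ (1/2)[116 + √(13456 + 4·3572800)] = (1/2)[116 + √14304656] ≈ (1/2)(116 + 3782.1497) = 1949.0748.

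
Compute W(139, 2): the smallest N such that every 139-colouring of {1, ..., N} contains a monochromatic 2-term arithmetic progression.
W(139, 2) = 139 + 1 = 140

A 2-term AP is any pair of integers, so a monochromatic 2-AP exists iff some colour is used at least twice. With 139 colours, the colouring i ↦ i on {1, ..., 139} uses each colour once, avoiding any monochromatic pair, so W(139, 2) > 139. For {1, ..., 140}, pigeonhole forces two integers of the same colour, which form a monochromatic 2-AP. Hence W(139, 2) = 140.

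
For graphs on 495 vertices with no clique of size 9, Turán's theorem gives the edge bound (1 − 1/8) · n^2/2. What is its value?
Turán density bound = (7/8) · 495^2/2 = 1715175/16 ≈ 107198.4375

Turán's theorem: ex(n, K_{r+1}) is achieved by the complete r-partite Turán graph T(n, r) with parts as balanced as possible, and is at most (1 − 1/r) · n^2/2. For r = 8, n = 495: the density bound is (7/8) · 245025/2 = 1715175/16 ≈ 107198.4375. The integer-valued extremum is e(T(495, 8)) = 107198, which is strictly less than the density bound 1715175/16 since 8 ∤ 495 (the parts of T(495, 8) cannot all be equal).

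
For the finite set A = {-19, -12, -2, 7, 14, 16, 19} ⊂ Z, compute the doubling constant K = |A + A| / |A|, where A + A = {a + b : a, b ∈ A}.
K = |A + A| / |A| = 26/7

Enumerate A + A = {a + b : a, b ∈ A}. With |A| = 7, there are |A|^2 = 49 ordered sum pairs; collecting distinct values, A + A = {-38, -31, -24, -21, -14, -12, -5, -4, -3, 0, 2, 4, 5, 7, 12, 14, 17, 21, 23, 26, 28, 30, 32, 33, 35, 38}, so |A + A| = 26. Thus K = 26/7. For comparison, the minimum possible |A + A| over all 7-element sets is 2·7 − 1 = 13 (so min K = 13/7), attained only by arithmetic progressions.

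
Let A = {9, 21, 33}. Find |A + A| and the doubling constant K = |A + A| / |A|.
K = |A + A| / |A| = 5/3

Enumerate A + A = {a + b : a, b ∈ A}. With |A| = 3, there are |A|^2 = 9 ordered sum pairs; collecting distinct values, A + A = {18, 30, 42, 54, 66}, so |A + A| = 5. Thus K = 5/3. Here |A + A| = 2|A| − 1 = 5, the minimum possible — so K = 5/3 is minimal, which holds iff A is an arithmetic progression.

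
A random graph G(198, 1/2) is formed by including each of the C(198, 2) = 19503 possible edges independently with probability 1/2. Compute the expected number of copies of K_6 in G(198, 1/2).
E[# K_6] = C(198, 6) · (1/2)^C(6, 2) = 77526225777 / 2^15 ≈ 2365912.651886

For each 6-subset S of vertices (there are C(198, 6) = 77526225777 such S), let X_S = 1 if S induces a K_6 (all C(6, 2) = 15 edges present). Then P(X_S = 1) = (1/2)^15 = 1/32768. By linearity of expectation, E[# K_6] = C(198, 6) · (1/2)^15 = 77526225777 / 32768 ≈ 2365912.651886.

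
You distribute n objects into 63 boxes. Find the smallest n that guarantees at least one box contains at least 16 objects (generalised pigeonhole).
n = (16 − 1)·63 + 1 = 946

By the generalised pigeonhole principle, to guarantee some box contains ≥ r objects we need more than (r − 1) · k objects total. Threshold: n = (r − 1) · k + 1. With r = 16 and k = 63: n = 15 · 63 + 1 = 945 + 1 = 946. For n = 945 = 15 · 63, we can put exactly 15 objects in every box, avoiding 16 in any single one — so 946 is tight.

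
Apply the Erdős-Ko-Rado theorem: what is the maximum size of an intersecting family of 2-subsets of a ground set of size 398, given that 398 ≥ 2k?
max |F| = C(397, 1) = 397

Erdős-Ko-Rado (1961): when n ≥ 2k, max |F| = C(n−1, k−1). The bound is attained by the star {A : i ∈ A} for any fixed i ∈ [n]. Here C(398−1, 2−1) = C(397, 1) = 397.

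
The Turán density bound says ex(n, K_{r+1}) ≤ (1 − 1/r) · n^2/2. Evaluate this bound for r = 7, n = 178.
Turán density bound = (6/7) · 178^2/2 = 95052/7 ≈ 13578.8571

Turán's theorem: ex(n, K_{r+1}) is achieved by the complete r-partite Turán graph T(n, r) with parts as balanced as possible, and is at most (1 − 1/r) · n^2/2. For r = 7, n = 178: the density bound is (6/7) · 31684/2 = 95052/7 ≈ 13578.8571. The integer-valued extremum is e(T(178, 7)) = 13578, which is strictly less than the density bound 95052/7 since 7 ∤ 178 (the parts of T(178, 7) cannot all be equal).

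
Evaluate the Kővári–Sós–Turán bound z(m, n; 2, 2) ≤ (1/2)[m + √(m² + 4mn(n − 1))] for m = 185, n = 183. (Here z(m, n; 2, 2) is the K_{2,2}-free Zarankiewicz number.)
z(185, 183; 2, 2) ≤ (1/2)[185 + √(185² + 4·185·183·182)] = (1/2)[185 + √24680665] = 2576.4819

Kővári–Sós–Turán: let r_1, ..., r_185 be the row sums and z = Σ r_i the total number of 1s. Each pair of columns can share at most one row with both entries 1 (else a 2×2 all-ones block appears), so Σ_i C(r_i, 2) ≤ C(183, 2) = 16653. By convexity Σ_i C(r_i, 2) ≥ 185·C(z/185, 2) = z(z − 185)/(2·185), giving z² − 185z − 185·183·182 ≤ 0 and hence z ≤ (1/2)[185 + √(34225 + 4·6161610)] = (1/2)[185 + √24680665] ≈ (1/2)(185 + 4967.9639) = 2576.4819.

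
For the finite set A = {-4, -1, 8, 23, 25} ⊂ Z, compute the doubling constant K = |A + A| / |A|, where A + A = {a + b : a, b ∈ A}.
K = |A + A| / |A| = 15/5 = 3

Enumerate A + A = {a + b : a, b ∈ A}. With |A| = 5, there are |A|^2 = 25 ordered sum pairs; collecting distinct values, A + A = {-8, -5, -2, 4, 7, 16, 19, 21, 22, 24, 31, 33, 46, 48, 50}, so |A + A| = 15. Thus K = 15/5 = 3. For comparison, the minimum possible |A + A| over all 5-element sets is 2·5 − 1 = 9 (so min K = 9/5), attained only by arithmetic progressions.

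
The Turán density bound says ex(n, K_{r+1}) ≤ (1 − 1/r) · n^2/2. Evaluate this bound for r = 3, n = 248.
Turán density bound = (2/3) · 248^2/2 = 61504/3 ≈ 20501.3333

Turán's theorem: ex(n, K_{r+1}) is achieved by the complete r-partite Turán graph T(n, r) with parts as balanced as possible, and is at most (1 − 1/r) · n^2/2. For r = 3, n = 248: the density bound is (2/3) · 61504/2 = 61504/3 ≈ 20501.3333. The integer-valued extremum is e(T(248, 3)) = 20501, which is strictly less than the density bound 61504/3 since 3 ∤ 248 (the parts of T(248, 3) cannot all be equal).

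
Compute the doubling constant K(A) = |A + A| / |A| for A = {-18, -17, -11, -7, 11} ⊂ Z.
K = |A + A| / |A| = 15/5 = 3

Enumerate A + A = {a + b : a, b ∈ A}. With |A| = 5, there are |A|^2 = 25 ordered sum pairs; collecting distinct values, A + A = {-36, -35, -34, -29, -28, -25, -24, -22, -18, -14, -7, -6, 0, 4, 22}, so |A + A| = 15. Thus K = 15/5 = 3. For comparison, the minimum possible |A + A| over all 5-element sets is 2·5 − 1 = 9 (so min K = 9/5), attained only by arithmetic progressions.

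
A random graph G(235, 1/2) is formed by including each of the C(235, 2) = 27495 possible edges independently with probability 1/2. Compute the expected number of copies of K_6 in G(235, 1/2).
E[# K_6] = C(235, 6) · (1/2)^C(6, 2) = 219348639510 / 2^15 = 109674319755/16384 ≈ 6693989.242859

For each 6-subset S of vertices (there are C(235, 6) = 219348639510 such S), let X_S = 1 if S induces a K_6 (all C(6, 2) = 15 edges present). Then P(X_S = 1) = (1/2)^15 = 1/32768. By linearity of expectation, E[# K_6] = C(235, 6) · (1/2)^15 = 219348639510 / 32768 = 109674319755/16384 ≈ 6693989.242859.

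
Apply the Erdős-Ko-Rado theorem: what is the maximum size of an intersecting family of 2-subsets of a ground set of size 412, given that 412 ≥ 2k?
max |F| = C(411, 1) = 411

Erdős-Ko-Rado (1961): when n ≥ 2k, max |F| = C(n−1, k−1). The bound is attained by the star {A : i ∈ A} for any fixed i ∈ [n]. Here C(412−1, 2−1) = C(411, 1) = 411.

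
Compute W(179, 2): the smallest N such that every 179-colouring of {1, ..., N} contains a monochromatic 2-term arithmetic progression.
W(179, 2) = 179 + 1 = 180

A 2-term AP is any pair of integers, so a monochromatic 2-AP exists iff some colour is used at least twice. With 179 colours, the colouring i ↦ i on {1, ..., 179} uses each colour once, avoiding any monochromatic pair, so W(179, 2) > 179. For {1, ..., 180}, pigeonhole forces two integers of the same colour, which form a monochromatic 2-AP. Hence W(179, 2) = 180.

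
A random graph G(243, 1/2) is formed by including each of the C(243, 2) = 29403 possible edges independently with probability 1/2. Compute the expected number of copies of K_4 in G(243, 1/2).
E[# K_4] = C(243, 4) · (1/2)^C(4, 2) = 141722460 / 2^6 = 35430615/16 = 2214413.4375

For each 4-subset S of vertices (there are C(243, 4) = 141722460 such S), let X_S = 1 if S induces a K_4 (all C(4, 2) = 6 edges present). Then P(X_S = 1) = (1/2)^6 = 1/64. By linearity of expectation, E[# K_4] = C(243, 4) · (1/2)^6 = 141722460 / 64 = 35430615/16 = 2214413.4375.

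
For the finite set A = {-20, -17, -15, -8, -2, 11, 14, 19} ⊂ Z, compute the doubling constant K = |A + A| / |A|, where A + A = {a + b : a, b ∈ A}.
K = |A + A| / |A| = 33/8

Enumerate A + A = {a + b : a, b ∈ A}. With |A| = 8, there are |A|^2 = 64 ordered sum pairs; collecting distinct values, A + A = {-40, -37, -35, -34, -32, -30, -28, -25, -23, -22, -19, -17, -16, -10, -9, -6, -4, -3, -1, 2, 3, 4, 6, 9, 11, 12, 17, 22, 25, 28, 30, 33, 38}, so |A + A| = 33. Thus K = 33/8. For comparison, the minimum possible |A + A| over all 8-element sets is 2·8 − 1 = 15 (so min K = 15/8), attained only by arithmetic progressions.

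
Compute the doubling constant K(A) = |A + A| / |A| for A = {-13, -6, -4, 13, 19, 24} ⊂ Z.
K = |A + A| / |A| = 21/6 = 7/2

Enumerate A + A = {a + b : a, b ∈ A}. With |A| = 6, there are |A|^2 = 36 ordered sum pairs; collecting distinct values, A + A = {-26, -19, -17, -12, -10, -8, 0, 6, 7, 9, 11, 13, 15, 18, 20, 26, 32, 37, 38, 43, 48}, so |A + A| = 21. Thus K = 21/6 = 7/2. For comparison, the minimum possible |A + A| over all 6-element sets is 2·6 − 1 = 11 (so min K = 11/6), attained only by arithmetic progressions.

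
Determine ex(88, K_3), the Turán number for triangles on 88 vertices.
ex(88, K_3) = ⌊88^2/4⌋ = 1936

Mantel (1907): a triangle-free graph on n vertices has at most ⌊n^2/4⌋ edges, with equality for the complete bipartite graph K_{⌊n/2⌋, ⌈n/2⌉}. For n = 88: ⌊88^2/4⌋ = ⌊7744/4⌋ = 1936. The extremal graph is K_{44, 44}, which has 44·44 = 1936 edges.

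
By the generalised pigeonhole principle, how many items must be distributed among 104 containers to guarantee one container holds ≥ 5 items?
n = (5 − 1)·104 + 1 = 417

By the generalised pigeonhole principle, to guarantee some box contains ≥ r objects we need more than (r − 1) · k objects total. Threshold: n = (r − 1) · k + 1. With r = 5 and k = 104: n = 4 · 104 + 1 = 416 + 1 = 417. For n = 416 = 4 · 104, we can put exactly 4 objects in every box, avoiding 5 in any single one — so 417 is tight.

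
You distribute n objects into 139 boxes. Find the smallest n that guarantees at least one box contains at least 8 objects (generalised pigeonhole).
n = (8 − 1)·139 + 1 = 974

By the generalised pigeonhole principle, to guarantee some box contains ≥ r objects we need more than (r − 1) · k objects total. Threshold: n = (r − 1) · k + 1. With r = 8 and k = 139: n = 7 · 139 + 1 = 973 + 1 = 974. For n = 973 = 7 · 139, we can put exactly 7 objects in every box, avoiding 8 in any single one — so 974 is tight.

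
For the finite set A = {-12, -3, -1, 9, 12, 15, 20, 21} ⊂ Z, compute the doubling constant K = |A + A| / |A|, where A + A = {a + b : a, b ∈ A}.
K = |A + A| / |A| = 31/8

Enumerate A + A = {a + b : a, b ∈ A}. With |A| = 8, there are |A|^2 = 64 ordered sum pairs; collecting distinct values, A + A = {-24, -15, -13, -6, -4, -3, -2, 0, 3, 6, 8, 9, 11, 12, 14, 17, 18, 19, 20, 21, 24, 27, 29, 30, 32, 33, 35, 36, 40, 41, 42}, so |A + A| = 31. Thus K = 31/8. For comparison, the minimum possible |A + A| over all 8-element sets is 2·8 − 1 = 15 (so min K = 15/8), attained only by arithmetic progressions.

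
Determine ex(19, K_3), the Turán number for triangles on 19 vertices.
ex(19, K_3) = ⌊19^2/4⌋ = 90

Mantel (1907): a triangle-free graph on n vertices has at most ⌊n^2/4⌋ edges, with equality for the complete bipartite graph K_{⌊n/2⌋, ⌈n/2⌉}. For n = 19: ⌊19^2/4⌋ = ⌊361/4⌋ = 90. The extremal graph is K_{9, 10}, which has 9·10 = 90 edges.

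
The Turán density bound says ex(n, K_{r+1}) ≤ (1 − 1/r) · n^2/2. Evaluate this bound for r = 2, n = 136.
Turán density bound = (1/2) · 136^2/2 = 4624

Turán's theorem: ex(n, K_{r+1}) is achieved by the complete r-partite Turán graph T(n, r) with parts as balanced as possible, and is at most (1 − 1/r) · n^2/2. For r = 2, n = 136: the density bound is (1/2) · 18496/2 = 4624. Since 2 ∣ 136, the Turán graph T(136, 2) has parts of equal size 68, and its edge count e(T(136, 2)) = 4624 attains the density bound exactly.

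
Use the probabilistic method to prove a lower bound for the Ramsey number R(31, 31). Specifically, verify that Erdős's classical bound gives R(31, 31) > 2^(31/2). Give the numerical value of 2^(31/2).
2^(31/2) = 46340.95; so R(31, 31) > 46340.95

Colour each edge of K_n uniformly at random with red/blue. The expected number of monochromatic K_31 is C(n, 31) · 2 · 2^(−C(31,2)). If C(n, 31) · 2^(1 − C(31,2)) < 1, then with positive probability no monochromatic K_31 exists, so R(31, 31) > n. The standard estimate C(n, 31) ≤ n^31/31! shows this inequality holds whenever n ≤ 2^(31/2) (since 31! · 2^(C(31,2) − 1) > 2^(31^2/2) ≥ n^31). Hence R(31, 31) > 2^(31/2) = 46340.95.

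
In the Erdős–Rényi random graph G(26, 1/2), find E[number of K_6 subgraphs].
E[# K_6] = C(26, 6) · (1/2)^C(6, 2) = 230230 / 2^15 = 115115/16384 ≈ 7.026062

For each 6-subset S of vertices (there are C(26, 6) = 230230 such S), let X_S = 1 if S induces a K_6 (all C(6, 2) = 15 edges present). Then P(X_S = 1) = (1/2)^15 = 1/32768. By linearity of expectation, E[# K_6] = C(26, 6) · (1/2)^15 = 230230 / 32768 = 115115/16384 ≈ 7.026062.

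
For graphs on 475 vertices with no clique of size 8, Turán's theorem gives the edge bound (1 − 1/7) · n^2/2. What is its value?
Turán density bound = (6/7) · 475^2/2 = 676875/7 ≈ 96696.4286

Turán's theorem: ex(n, K_{r+1}) is achieved by the complete r-partite Turán graph T(n, r) with parts as balanced as possible, and is at most (1 − 1/r) · n^2/2. For r = 7, n = 475: the density bound is (6/7) · 225625/2 = 676875/7 ≈ 96696.4286. The integer-valued extremum is e(T(475, 7)) = 96696, which is strictly less than the density bound 676875/7 since 7 ∤ 475 (the parts of T(475, 7) cannot all be equal).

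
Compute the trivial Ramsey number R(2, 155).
R(2, 155) = 155

R(2, k) = k for all k ≥ 2: in a 2-colouring of K_k, either some edge is red (a red K_2) or all edges are blue (a blue K_k). And K_{154} coloured all-blue has no blue K_155, so R(2, 155) > 154. Hence R(2, 155) = 155.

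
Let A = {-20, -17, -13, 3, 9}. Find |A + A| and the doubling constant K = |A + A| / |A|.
K = |A + A| / |A| = 15/5 = 3

Enumerate A + A = {a + b : a, b ∈ A}. With |A| = 5, there are |A|^2 = 25 ordered sum pairs; collecting distinct values, A + A = {-40, -37, -34, -33, -30, -26, -17, -14, -11, -10, -8, -4, 6, 12, 18}, so |A + A| = 15. Thus K = 15/5 = 3. For comparison, the minimum possible |A + A| over all 5-element sets is 2·5 − 1 = 9 (so min K = 9/5), attained only by arithmetic progressions.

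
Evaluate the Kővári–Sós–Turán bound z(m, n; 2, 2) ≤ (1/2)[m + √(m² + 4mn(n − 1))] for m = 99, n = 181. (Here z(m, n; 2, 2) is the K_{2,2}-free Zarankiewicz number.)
z(99, 181; 2, 2) ≤ (1/2)[99 + √(99² + 4·99·181·180)] = (1/2)[99 + √12911481] = 1846.1275

Kővári–Sós–Turán: let r_1, ..., r_99 be the row sums and z = Σ r_i the total number of 1s. Each pair of columns can share at most one row with both entries 1 (else a 2×2 all-ones block appears), so Σ_i C(r_i, 2) ≤ C(181, 2) = 16290. By convexity Σ_i C(r_i, 2) ≥ 99·C(z/99, 2) = z(z − 99)/(2·99), giving z² − 99z − 99·181·180 ≤ 0 and hence z ≤ (1/2)[99 + √(9801 + 4·3225420)] = (1/2)[99 + √12911481] ≈ (1/2)(99 + 3593.2549) = 1846.1275.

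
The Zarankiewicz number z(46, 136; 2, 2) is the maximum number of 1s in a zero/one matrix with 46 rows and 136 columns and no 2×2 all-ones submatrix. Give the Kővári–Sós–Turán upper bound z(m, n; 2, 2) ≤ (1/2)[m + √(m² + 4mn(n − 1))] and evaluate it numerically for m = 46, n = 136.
z(46, 136; 2, 2) ≤ (1/2)[46 + √(46² + 4·46·136·135)] = (1/2)[46 + √3380356] = 942.2872

Kővári–Sós–Turán: let r_1, ..., r_46 be the row sums and z = Σ r_i the total number of 1s. Each pair of columns can share at most one row with both entries 1 (else a 2×2 all-ones block appears), so Σ_i C(r_i, 2) ≤ C(136, 2) = 9180. By convexity Σ_i C(r_i, 2) ≥ 46·C(z/46, 2) = z(z − 46)/(2·46), giving z² − 46z − 46·136·135 ≤ 0 and hence z ≤ (1/2)[46 + √(2116 + 4·844560)] = (1/2)[46 + √3380356] ≈ (1/2)(46 + 1838.5744) = 942.2872.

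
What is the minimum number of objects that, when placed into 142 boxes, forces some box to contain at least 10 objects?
n = (10 − 1)·142 + 1 = 1279

By the generalised pigeonhole principle, to guarantee some box contains ≥ r objects we need more than (r − 1) · k objects total. Threshold: n = (r − 1) · k + 1. With r = 10 and k = 142: n = 9 · 142 + 1 = 1278 + 1 = 1279. For n = 1278 = 9 · 142, we can put exactly 9 objects in every box, avoiding 10 in any single one — so 1279 is tight.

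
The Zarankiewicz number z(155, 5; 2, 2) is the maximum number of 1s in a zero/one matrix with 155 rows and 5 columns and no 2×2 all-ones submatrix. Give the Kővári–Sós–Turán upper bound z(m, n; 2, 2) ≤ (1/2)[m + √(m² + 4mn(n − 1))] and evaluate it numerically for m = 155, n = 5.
z(155, 5; 2, 2) ≤ (1/2)[155 + √(155² + 4·155·5·4)] = (1/2)[155 + √36425] = 172.9267

Kővári–Sós–Turán: let r_1, ..., r_155 be the row sums and z = Σ r_i the total number of 1s. Each pair of columns can share at most one row with both entries 1 (else a 2×2 all-ones block appears), so Σ_i C(r_i, 2) ≤ C(5, 2) = 10. By convexity Σ_i C(r_i, 2) ≥ 155·C(z/155, 2) = z(z − 155)/(2·155), giving z² − 155z − 155·5·4 ≤ 0 and hence z ≤ (1/2)[155 + √(24025 + 4·3100)] = (1/2)[155 + √36425] ≈ (1/2)(155 + 190.8533) = 172.9267.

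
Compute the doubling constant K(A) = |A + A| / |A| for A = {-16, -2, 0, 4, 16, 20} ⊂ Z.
K = |A + A| / |A| = 18/6 = 3

Enumerate A + A = {a + b : a, b ∈ A}. With |A| = 6, there are |A|^2 = 36 ordered sum pairs; collecting distinct values, A + A = {-32, -18, -16, -12, -4, -2, 0, 2, 4, 8, 14, 16, 18, 20, 24, 32, 36, 40}, so |A + A| = 18. Thus K = 18/6 = 3. For comparison, the minimum possible |A + A| over all 6-element sets is 2·6 − 1 = 11 (so min K = 11/6), attained only by arithmetic progressions.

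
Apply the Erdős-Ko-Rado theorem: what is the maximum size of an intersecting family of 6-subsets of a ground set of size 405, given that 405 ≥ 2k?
max |F| = C(404, 5) = 87485400080

Erdős-Ko-Rado (1961): when n ≥ 2k, max |F| = C(n−1, k−1). The bound is attained by the star {A : i ∈ A} for any fixed i ∈ [n]. Here C(405−1, 6−1) = C(404, 5) = 87485400080.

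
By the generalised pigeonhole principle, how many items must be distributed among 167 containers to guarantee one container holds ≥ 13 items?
n = (13 − 1)·167 + 1 = 2005

By the generalised pigeonhole principle, to guarantee some box contains ≥ r objects we need more than (r − 1) · k objects total. Threshold: n = (r − 1) · k + 1. With r = 13 and k = 167: n = 12 · 167 + 1 = 2004 + 1 = 2005. For n = 2004 = 12 · 167, we can put exactly 12 objects in every box, avoiding 13 in any single one — so 2005 is tight.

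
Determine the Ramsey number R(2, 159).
R(2, 159) = 159

R(2, k) = k for all k ≥ 2: in a 2-colouring of K_k, either some edge is red (a red K_2) or all edges are blue (a blue K_k). And K_{158} coloured all-blue has no blue K_159, so R(2, 159) > 158. Hence R(2, 159) = 159.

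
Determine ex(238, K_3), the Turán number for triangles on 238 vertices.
ex(238, K_3) = ⌊238^2/4⌋ = 14161

Mantel (1907): a triangle-free graph on n vertices has at most ⌊n^2/4⌋ edges, with equality for the complete bipartite graph K_{⌊n/2⌋, ⌈n/2⌉}. For n = 238: ⌊238^2/4⌋ = ⌊56644/4⌋ = 14161. The extremal graph is K_{119, 119}, which has 119·119 = 14161 edges.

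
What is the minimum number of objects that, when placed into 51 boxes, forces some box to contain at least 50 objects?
n = (50 − 1)·51 + 1 = 2500

By the generalised pigeonhole principle, to guarantee some box contains ≥ r objects we need more than (r − 1) · k objects total. Threshold: n = (r − 1) · k + 1. With r = 50 and k = 51: n = 49 · 51 + 1 = 2499 + 1 = 2500. For n = 2499 = 49 · 51, we can put exactly 49 objects in every box, avoiding 50 in any single one — so 2500 is tight.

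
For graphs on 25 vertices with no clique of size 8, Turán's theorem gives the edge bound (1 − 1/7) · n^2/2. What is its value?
Turán density bound = (6/7) · 25^2/2 = 1875/7 ≈ 267.8571

Turán's theorem: ex(n, K_{r+1}) is achieved by the complete r-partite Turán graph T(n, r) with parts as balanced as possible, and is at most (1 − 1/r) · n^2/2. For r = 7, n = 25: the density bound is (6/7) · 625/2 = 1875/7 ≈ 267.8571. The integer-valued extremum is e(T(25, 7)) = 267, which is strictly less than the density bound 1875/7 since 7 ∤ 25 (the parts of T(25, 7) cannot all be equal).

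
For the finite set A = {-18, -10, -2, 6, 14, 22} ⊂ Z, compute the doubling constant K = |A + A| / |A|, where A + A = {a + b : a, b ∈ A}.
K = |A + A| / |A| = 11/6

Enumerate A + A = {a + b : a, b ∈ A}. With |A| = 6, there are |A|^2 = 36 ordered sum pairs; collecting distinct values, A + A = {-36, -28, -20, -12, -4, 4, 12, 20, 28, 36, 44}, so |A + A| = 11. Thus K = 11/6. Here |A + A| = 2|A| − 1 = 11, the minimum possible — so K = 11/6 is minimal, which holds iff A is an arithmetic progression.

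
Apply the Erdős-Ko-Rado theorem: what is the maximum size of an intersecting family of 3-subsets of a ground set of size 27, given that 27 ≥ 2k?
max |F| = C(26, 2) = 325

Erdős-Ko-Rado (1961): when n ≥ 2k, max |F| = C(n−1, k−1). The bound is attained by the star {A : i ∈ A} for any fixed i ∈ [n]. Here C(27−1, 3−1) = C(26, 2) = 325.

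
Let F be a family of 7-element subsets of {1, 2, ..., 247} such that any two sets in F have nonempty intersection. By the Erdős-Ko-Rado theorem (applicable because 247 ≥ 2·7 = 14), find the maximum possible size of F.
max |F| = C(246, 6) = 289465762509

The Erdős-Ko-Rado theorem states: for n ≥ 2k, an intersecting family of k-subsets of an n-element set has size at most C(n − 1, k − 1), with equality for 'star' families {A ⊆ [n] : |A| = k, i ∈ A} (fix an element i). For n = 247, k = 7: C(246, 6) = 289465762509.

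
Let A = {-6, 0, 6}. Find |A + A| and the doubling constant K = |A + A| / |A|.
K = |A + A| / |A| = 5/3

Enumerate A + A = {a + b : a, b ∈ A}. With |A| = 3, there are |A|^2 = 9 ordered sum pairs; collecting distinct values, A + A = {-12, -6, 0, 6, 12}, so |A + A| = 5. Thus K = 5/3. Here |A + A| = 2|A| − 1 = 5, the minimum possible — so K = 5/3 is minimal, which holds iff A is an arithmetic progression.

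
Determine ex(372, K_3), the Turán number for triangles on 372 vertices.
ex(372, K_3) = ⌊372^2/4⌋ = 34596

Mantel (1907): a triangle-free graph on n vertices has at most ⌊n^2/4⌋ edges, with equality for the complete bipartite graph K_{⌊n/2⌋, ⌈n/2⌉}. For n = 372: ⌊372^2/4⌋ = ⌊138384/4⌋ = 34596. The extremal graph is K_{186, 186}, which has 186·186 = 34596 edges.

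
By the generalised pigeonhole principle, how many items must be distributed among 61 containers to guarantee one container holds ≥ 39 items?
n = (39 − 1)·61 + 1 = 2319

By the generalised pigeonhole principle, to guarantee some box contains ≥ r objects we need more than (r − 1) · k objects total. Threshold: n = (r − 1) · k + 1. With r = 39 and k = 61: n = 38 · 61 + 1 = 2318 + 1 = 2319. For n = 2318 = 38 · 61, we can put exactly 38 objects in every box, avoiding 39 in any single one — so 2319 is tight.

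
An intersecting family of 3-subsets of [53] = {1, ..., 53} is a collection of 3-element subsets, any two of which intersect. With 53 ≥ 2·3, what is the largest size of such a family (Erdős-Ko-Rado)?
max |F| = C(52, 2) = 1326

The Erdős-Ko-Rado theorem states: for n ≥ 2k, an intersecting family of k-subsets of an n-element set has size at most C(n − 1, k − 1), with equality for 'star' families {A ⊆ [n] : |A| = k, i ∈ A} (fix an element i). For n = 53, k = 3: C(52, 2) = 1326.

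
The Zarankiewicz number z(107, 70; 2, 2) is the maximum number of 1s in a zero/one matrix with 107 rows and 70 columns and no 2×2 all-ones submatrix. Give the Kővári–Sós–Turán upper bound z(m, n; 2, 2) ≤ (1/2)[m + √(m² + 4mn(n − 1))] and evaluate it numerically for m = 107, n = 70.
z(107, 70; 2, 2) ≤ (1/2)[107 + √(107² + 4·107·70·69)] = (1/2)[107 + √2078689] = 774.383

Kővári–Sós–Turán: let r_1, ..., r_107 be the row sums and z = Σ r_i the total number of 1s. Each pair of columns can share at most one row with both entries 1 (else a 2×2 all-ones block appears), so Σ_i C(r_i, 2) ≤ C(70, 2) = 2415. By convexity Σ_i C(r_i, 2) ≥ 107·C(z/107, 2) = z(z − 107)/(2·107), giving z² − 107z − 107·70·69 ≤ 0 and hence z ≤ (1/2)[107 + √(11449 + 4·516810)] = (1/2)[107 + √2078689] ≈ (1/2)(107 + 1441.7659) = 774.383.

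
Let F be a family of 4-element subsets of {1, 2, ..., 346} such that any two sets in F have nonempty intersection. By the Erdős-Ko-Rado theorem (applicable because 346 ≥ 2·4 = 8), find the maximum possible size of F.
max |F| = C(345, 3) = 6784540

The Erdős-Ko-Rado theorem states: for n ≥ 2k, an intersecting family of k-subsets of an n-element set has size at most C(n − 1, k − 1), with equality for 'star' families {A ⊆ [n] : |A| = k, i ∈ A} (fix an element i). For n = 346, k = 4: C(345, 3) = 6784540.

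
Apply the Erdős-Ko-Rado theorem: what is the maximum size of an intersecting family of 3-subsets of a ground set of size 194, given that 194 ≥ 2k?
max |F| = C(193, 2) = 18528

Erdős-Ko-Rado (1961): when n ≥ 2k, max |F| = C(n−1, k−1). The bound is attained by the star {A : i ∈ A} for any fixed i ∈ [n]. Here C(194−1, 3−1) = C(193, 2) = 18528.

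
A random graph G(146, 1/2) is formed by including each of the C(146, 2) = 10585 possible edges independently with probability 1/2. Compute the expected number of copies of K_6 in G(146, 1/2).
E[# K_6] = C(146, 6) · (1/2)^C(6, 2) = 12122560164 / 2^15 = 3030640041/8192 ≈ 369951.176880

For each 6-subset S of vertices (there are C(146, 6) = 12122560164 such S), let X_S = 1 if S induces a K_6 (all C(6, 2) = 15 edges present). Then P(X_S = 1) = (1/2)^15 = 1/32768. By linearity of expectation, E[# K_6] = C(146, 6) · (1/2)^15 = 12122560164 / 32768 = 3030640041/8192 ≈ 369951.176880.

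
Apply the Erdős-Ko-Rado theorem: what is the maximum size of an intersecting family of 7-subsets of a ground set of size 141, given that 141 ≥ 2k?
max |F| = C(140, 6) = 9381724380

The Erdős-Ko-Rado theorem states: for n ≥ 2k, an intersecting family of k-subsets of an n-element set has size at most C(n − 1, k − 1), with equality for 'star' families {A ⊆ [n] : |A| = k, i ∈ A} (fix an element i). For n = 141, k = 7: C(140, 6) = 9381724380.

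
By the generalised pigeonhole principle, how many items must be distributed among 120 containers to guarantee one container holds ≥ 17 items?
n = (17 − 1)·120 + 1 = 1921

By the generalised pigeonhole principle, to guarantee some box contains ≥ r objects we need more than (r − 1) · k objects total. Threshold: n = (r − 1) · k + 1. With r = 17 and k = 120: n = 16 · 120 + 1 = 1920 + 1 = 1921. For n = 1920 = 16 · 120, we can put exactly 16 objects in every box, avoiding 17 in any single one — so 1921 is tight.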